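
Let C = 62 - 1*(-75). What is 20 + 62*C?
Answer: 8514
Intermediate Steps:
C = 137 (C = 62 + 75 = 137)
20 + 62*C = 20 + 62*137 = 20 + 8494 = 8514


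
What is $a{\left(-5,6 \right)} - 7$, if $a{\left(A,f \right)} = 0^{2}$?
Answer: $-7$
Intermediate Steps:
$a{\left(A,f \right)} = 0$
$a{\left(-5,6 \right)} - 7 = 0 - 7 = -7$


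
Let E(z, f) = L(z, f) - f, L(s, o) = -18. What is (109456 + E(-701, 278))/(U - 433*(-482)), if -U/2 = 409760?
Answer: -54580/305407 ≈ -0.17871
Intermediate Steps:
U = -819520 (U = -2*409760 = -819520)
E(z, f) = -18 - f
(109456 + E(-701, 278))/(U - 433*(-482)) = (109456 + (-18 - 1*278))/(-819520 - 433*(-482)) = (109456 + (-18 - 278))/(-819520 + 208706) = (109456 - 296)/(-610814) = 109160*(-1/610814) = -54580/305407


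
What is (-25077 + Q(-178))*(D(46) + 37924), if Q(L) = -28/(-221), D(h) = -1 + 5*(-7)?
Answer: -209974879232/221 ≈ -9.5011e+8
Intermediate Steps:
D(h) = -36 (D(h) = -1 - 35 = -36)
Q(L) = 28/221 (Q(L) = -28*(-1/221) = 28/221)
(-25077 + Q(-178))*(D(46) + 37924) = (-25077 + 28/221)*(-36 + 37924) = -5541989/221*37888 = -209974879232/221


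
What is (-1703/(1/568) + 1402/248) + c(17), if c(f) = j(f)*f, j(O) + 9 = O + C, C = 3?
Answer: -119921807/124 ≈ -9.6711e+5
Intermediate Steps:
j(O) = -6 + O (j(O) = -9 + (O + 3) = -9 + (3 + O) = -6 + O)
c(f) = f*(-6 + f) (c(f) = (-6 + f)*f = f*(-6 + f))
(-1703/(1/568) + 1402/248) + c(17) = (-1703/(1/568) + 1402/248) + 17*(-6 + 17) = (-1703/1/568 + 1402*(1/248)) + 17*11 = (-1703*568 + 701/124) + 187 = (-967304 + 701/124) + 187 = -119944995/124 + 187 = -119921807/124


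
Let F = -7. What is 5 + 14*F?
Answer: -93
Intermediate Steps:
5 + 14*F = 5 + 14*(-7) = 5 - 98 = -93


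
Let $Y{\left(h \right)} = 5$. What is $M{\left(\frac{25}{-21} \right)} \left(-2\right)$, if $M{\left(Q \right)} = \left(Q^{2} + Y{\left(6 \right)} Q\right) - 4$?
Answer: $\frac{7528}{441} \approx 17.07$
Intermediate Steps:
$M{\left(Q \right)} = -4 + Q^{2} + 5 Q$ ($M{\left(Q \right)} = \left(Q^{2} + 5 Q\right) - 4 = -4 + Q^{2} + 5 Q$)
$M{\left(\frac{25}{-21} \right)} \left(-2\right) = \left(-4 + \left(\frac{25}{-21}\right)^{2} + 5 \frac{25}{-21}\right) \left(-2\right) = \left(-4 + \left(25 \left(- \frac{1}{21}\right)\right)^{2} + 5 \cdot 25 \left(- \frac{1}{21}\right)\right) \left(-2\right) = \left(-4 + \left(- \frac{25}{21}\right)^{2} + 5 \left(- \frac{25}{21}\right)\right) \left(-2\right) = \left(-4 + \frac{625}{441} - \frac{125}{21}\right) \left(-2\right) = \left(- \frac{3764}{441}\right) \left(-2\right) = \frac{7528}{441}$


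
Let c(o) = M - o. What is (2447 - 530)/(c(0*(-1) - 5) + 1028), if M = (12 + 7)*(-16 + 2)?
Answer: 1917/767 ≈ 2.4993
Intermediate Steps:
M = -266 (M = 19*(-14) = -266)
c(o) = -266 - o
(2447 - 530)/(c(0*(-1) - 5) + 1028) = (2447 - 530)/((-266 - (0*(-1) - 5)) + 1028) = 1917/((-266 - (0 - 5)) + 1028) = 1917/((-266 - 1*(-5)) + 1028) = 1917/((-266 + 5) + 1028) = 1917/(-261 + 1028) = 1917/767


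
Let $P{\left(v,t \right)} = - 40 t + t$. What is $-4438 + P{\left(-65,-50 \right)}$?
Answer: $-2488$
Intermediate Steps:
$P{\left(v,t \right)} = - 39 t$
$-4438 + P{\left(-65,-50 \right)} = -4438 - -1950 = -4438 + 1950 = -2488$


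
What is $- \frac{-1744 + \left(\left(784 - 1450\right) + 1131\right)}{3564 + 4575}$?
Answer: $\frac{1279}{8139} \approx 0.15714$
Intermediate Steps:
$- \frac{-1744 + \left(\left(784 - 1450\right) + 1131\right)}{3564 + 4575} = - \frac{-1744 + \left(-666 + 1131\right)}{8139} = - \frac{-1744 + 465}{8139} = - \frac{-1279}{8139} = \left(-1\right) \left(- \frac{1279}{8139}\right) = \frac{1279}{8139}$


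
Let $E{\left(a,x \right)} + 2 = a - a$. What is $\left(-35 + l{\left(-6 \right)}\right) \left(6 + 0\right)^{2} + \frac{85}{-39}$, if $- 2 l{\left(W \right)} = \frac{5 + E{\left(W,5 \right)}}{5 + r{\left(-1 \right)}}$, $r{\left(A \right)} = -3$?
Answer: $- \frac{50278}{39} \approx -1289.2$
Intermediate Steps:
$E{\left(a,x \right)} = -2$ ($E{\left(a,x \right)} = -2 + \left(a - a\right) = -2 + 0 = -2$)
$l{\left(W \right)} = - \frac{3}{4}$ ($l{\left(W \right)} = - \frac{\left(5 - 2\right) \frac{1}{5 - 3}}{2} = - \frac{3 \cdot \frac{1}{2}}{2} = \left(- \frac{1}{2}\right) \frac{3}{2} = - \frac{3}{4}$)
$\left(-35 + l{\left(-6 \right)}\right) \left(6 + 0\right)^{2} + \frac{85}{-39} = \left(-35 - \frac{3}{4}\right) \left(6 + 0\right)^{2} + \frac{85}{-39} = - \frac{143 \cdot 6^{2}}{4} + 85 \left(- \frac{1}{39}\right) = \left(- \frac{143}{4}\right) 36 - \frac{85}{39} = -1287 - \frac{85}{39} = - \frac{50278}{39}$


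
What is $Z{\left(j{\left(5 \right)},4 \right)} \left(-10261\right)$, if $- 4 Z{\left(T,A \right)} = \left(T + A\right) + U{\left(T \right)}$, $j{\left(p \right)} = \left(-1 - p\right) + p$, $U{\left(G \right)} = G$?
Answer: $\frac{10261}{2} \approx 5130.5$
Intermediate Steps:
$j{\left(p \right)} = -1$
$Z{\left(T,A \right)} = - \frac{T}{2} - \frac{A}{4}$ ($Z{\left(T,A \right)} = - \frac{\left(T + A\right) + T}{4} = - \frac{\left(A + T\right) + T}{4} = - \frac{A + 2 T}{4} = - \frac{T}{2} - \frac{A}{4}$)
$Z{\left(j{\left(5 \right)},4 \right)} \left(-10261\right) = \left(\left(- \frac{1}{2}\right) \left(-1\right) - 1\right) \left(-10261\right) = \left(\frac{1}{2} - 1\right) \left(-10261\right) = \left(- \frac{1}{2}\right) \left(-10261\right) = \frac{10261}{2}$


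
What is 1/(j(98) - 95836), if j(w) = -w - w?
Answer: -1/96032 ≈ -1.0413e-5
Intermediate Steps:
j(w) = -2*w
1/(j(98) - 95836) = 1/(-2*98 - 95836) = 1/(-196 - 95836) = 1/(-96032) = -1/96032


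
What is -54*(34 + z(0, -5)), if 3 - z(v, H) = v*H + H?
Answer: -2268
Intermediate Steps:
z(v, H) = 3 - H - H*v (z(v, H) = 3 - (v*H + H) = 3 - (H*v + H) = 3 - (H + H*v) = 3 + (-H - H*v) = 3 - H - H*v)
-54*(34 + z(0, -5)) = -54*(34 + (3 - 1*(-5) - 1*(-5)*0)) = -54*(34 + (3 + 5 + 0)) = -54*(34 + 8) = -54*42 = -2268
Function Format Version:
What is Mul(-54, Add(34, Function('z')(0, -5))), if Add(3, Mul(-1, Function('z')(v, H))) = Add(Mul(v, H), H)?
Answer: -2268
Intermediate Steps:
Function('z')(v, H) = Add(3, Mul(-1, H), Mul(-1, H, v)) (Function('z')(v, H) = Add(3, Mul(-1, Add(Mul(v, H), H))) = Add(3, Mul(-1, Add(Mul(H, v), H))) = Add(3, Mul(-1, Add(H, Mul(H, v)))) = Add(3, Add(Mul(-1, H), Mul(-1, H, v))) = Add(3, Mul(-1, H), Mul(-1, H, v)))
Mul(-54, Add(34, Function('z')(0, -5))) = Mul(-54, Add(34, Add(3, Mul(-1, -5), Mul(-1, -5, 0)))) = Mul(-54, Add(34, Add(3, 5, 0))) = Mul(-54, Add(34, 8)) = Mul(-54, 42) = -2268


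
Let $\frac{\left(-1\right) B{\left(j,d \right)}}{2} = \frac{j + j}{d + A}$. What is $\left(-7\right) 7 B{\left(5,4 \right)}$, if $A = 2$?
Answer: $\frac{490}{3} \approx 163.33$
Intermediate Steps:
$B{\left(j,d \right)} = - \frac{4 j}{2 + d}$ ($B{\left(j,d \right)} = - 2 \frac{j + j}{d + 2} = - 2 \frac{2 j}{2 + d} = - \frac{4 j}{2 + d}$)
$\left(-7\right) 7 B{\left(5,4 \right)} = \left(-7\right) 7 \left(\left(-4\right) 5 \frac{1}{2 + 4}\right) = - 49 \left(\left(-4\right) 5 \cdot \frac{1}{6}\right) = \left(-49\right) \left(- \frac{10}{3}\right) = \frac{490}{3}$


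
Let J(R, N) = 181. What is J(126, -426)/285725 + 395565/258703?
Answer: 113069634868/73917914675 ≈ 1.5297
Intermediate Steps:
J(126, -426)/285725 + 395565/258703 = 181/285725 + 395565/258703 = 113069634868/73917914675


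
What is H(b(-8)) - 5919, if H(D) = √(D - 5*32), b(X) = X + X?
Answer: -5919 + 4*I*√11 ≈ -5919.0 + 13.266*I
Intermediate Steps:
b(X) = 2*X
H(D) = √(-160 + D) (H(D) = √(D - 160) = √(-160 + D))
H(b(-8)) - 5919 = √(-160 + 2*(-8)) - 5919 = √(-160 - 16) - 5919 = √(-176) - 5919 = 4*I*√11 - 5919 = -5919 + 4*I*√11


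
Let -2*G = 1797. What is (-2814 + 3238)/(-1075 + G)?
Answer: -848/3947 ≈ -0.21485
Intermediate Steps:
G = -1797/2 (G = -1/2*1797 = -1797/2 ≈ -898.50)
(-2814 + 3238)/(-1075 + G) = (-2814 + 3238)/(-1075 - 1797/2) = 424/(-3947/2) = 424*(-2/3947) = -848/3947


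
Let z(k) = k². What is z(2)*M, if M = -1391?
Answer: -5564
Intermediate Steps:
z(2)*M = 2²*(-1391) = 4*(-1391) = -5564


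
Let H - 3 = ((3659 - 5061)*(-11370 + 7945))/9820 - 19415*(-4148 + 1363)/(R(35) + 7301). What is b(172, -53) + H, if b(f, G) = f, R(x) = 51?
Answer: 28945631185/3609832 ≈ 8018.6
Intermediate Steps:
H = 28324740081/3609832 (H = 3 + (((3659 - 5061)*(-11370 + 7945))/9820 - 19415*(-4148 + 1363)/(51 + 7301)) = 3 + (-1402*(-3425)*(1/9820) - 19415/(7352/(-2785))) = 3 + (4801850*(1/9820) - 19415/(7352*(-1/2785))) = 3 + (480185/982 - 19415/(-7352/2785)) = 3 + (480185/982 - 19415*(-2785/7352)) = 3 + (480185/982 + 54070775/7352) = 3 + 28313910585/3609832 = 28324740081/3609832 ≈ 7846.6)
b(172, -53) + H = 172 + 28324740081/3609832 = 28945631185/3609832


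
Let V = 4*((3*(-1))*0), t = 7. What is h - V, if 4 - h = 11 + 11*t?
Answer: -84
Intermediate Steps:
V = 0 (V = 4*(-3*0) = 4*0 = 0)
h = -84 (h = 4 - (11 + 11*7) = 4 - (11 + 77) = 4 - 1*88 = 4 - 88 = -84)
h - V = -84 - 1*0 = -84 + 0 = -84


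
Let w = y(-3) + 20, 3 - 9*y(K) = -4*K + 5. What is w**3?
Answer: 4574296/729 ≈ 6274.8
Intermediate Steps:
y(K) = -2/9 + 4*K/9 (y(K) = 1/3 - (-4*K + 5)/9 = 1/3 - (5 - 4*K)/9 = 1/3 + (-5/9 + 4*K/9) = -2/9 + 4*K/9)
w = 166/9 (w = (-2/9 + (4/9)*(-3)) + 20 = (-2/9 - 4/3) + 20 = -14/9 + 20 = 166/9 ≈ 18.444)
w**3 = (166/9)**3 = 4574296/729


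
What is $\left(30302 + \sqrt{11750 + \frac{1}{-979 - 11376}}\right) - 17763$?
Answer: $12539 + \frac{\sqrt{1793590781395}}{12355} \approx 12647.0$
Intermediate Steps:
$\left(30302 + \sqrt{11750 + \frac{1}{-979 - 11376}}\right) - 17763 = \left(30302 + \sqrt{11750 + \frac{1}{-12355}}\right) - 17763 = \left(30302 + \sqrt{11750 - \frac{1}{12355}}\right) - 17763 = \left(30302 + \sqrt{\frac{145171249}{12355}}\right) - 17763 = \left(30302 + \frac{\sqrt{1793590781395}}{12355}\right) - 17763 = 12539 + \frac{\sqrt{1793590781395}}{12355}$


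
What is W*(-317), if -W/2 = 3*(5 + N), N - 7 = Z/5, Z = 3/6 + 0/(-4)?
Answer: 115071/5 ≈ 23014.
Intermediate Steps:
Z = 1/2 (Z = 3*(1/6) + 0*(-1/4) = 1/2 + 0 = 1/2 ≈ 0.50000)
N = 71/10 (N = 7 + (1/2)/5 = 7 + (1/2)*(1/5) = 7 + 1/10 = 71/10 ≈ 7.1000)
W = -363/5 (W = -6*(5 + 71/10) = -6*121/10 = -2*363/10 = -363/5 ≈ -72.600)
W*(-317) = -363/5*(-317) = 115071/5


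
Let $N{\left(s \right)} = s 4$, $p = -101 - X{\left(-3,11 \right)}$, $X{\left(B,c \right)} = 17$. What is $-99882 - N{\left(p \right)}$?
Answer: $-99410$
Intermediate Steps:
$p = -118$ ($p = -101 - 17 = -118$)
$N{\left(s \right)} = 4 s$
$-99882 - N{\left(p \right)} = -99882 - 4 \left(-118\right) = -99882 - -472 = -99882 + 472 = -99410$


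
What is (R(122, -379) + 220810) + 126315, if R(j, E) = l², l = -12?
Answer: 347269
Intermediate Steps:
R(j, E) = 144 (R(j, E) = (-12)² = 144)
(R(122, -379) + 220810) + 126315 = (144 + 220810) + 126315 = 220954 + 126315 = 347269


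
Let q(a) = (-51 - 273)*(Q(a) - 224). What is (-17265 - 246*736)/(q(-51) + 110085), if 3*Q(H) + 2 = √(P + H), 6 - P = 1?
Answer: -4029816613/3716059297 - 2379852*I*√46/3716059297 ≈ -1.0844 - 0.0043436*I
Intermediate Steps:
P = 5 (P = 6 - 1*1 = 6 - 1 = 5)
Q(H) = -⅔ + √(5 + H)/3
q(a) = 72792 - 108*√(5 + a) (q(a) = (-51 - 273)*((-⅔ + √(5 + a)/3) - 224) = -324*(-674/3 + √(5 + a)/3) = 72792 - 108*√(5 + a))
(-17265 - 246*736)/(q(-51) + 110085) = (-17265 - 246*736)/((72792 - 108*√(5 - 51)) + 110085) = (-17265 - 181056)/((72792 - 108*I*√46) + 110085) = -198321/((72792 - 108*I*√46) + 110085) = -198321/(182877 - 108*I*√46)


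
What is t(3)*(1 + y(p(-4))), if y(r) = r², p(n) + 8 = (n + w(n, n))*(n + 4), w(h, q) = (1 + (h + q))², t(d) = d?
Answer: 195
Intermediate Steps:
w(h, q) = (1 + h + q)²
p(n) = -8 + (4 + n)*(n + (1 + 2*n)²) (p(n) = -8 + (n + (1 + n + n)²)*(n + 4) = -8 + (n + (1 + 2*n)²)*(4 + n) = -8 + (4 + n)*(n + (1 + 2*n)²))
t(3)*(1 + y(p(-4))) = 3*(1 + (-4 + 4*(-4)³ + 21*(-4) + 21*(-4)²)²) = 3*(1 + (-4 + 4*(-64) - 84 + 21*16)²) = 3*(1 + (-4 - 256 - 84 + 336)²) = 3*(1 + (-8)²) = 3*(1 + 64) = 3*65 = 195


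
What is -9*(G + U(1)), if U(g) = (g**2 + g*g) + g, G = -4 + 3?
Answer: -18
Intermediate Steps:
G = -1
U(g) = g + 2*g**2 (U(g) = (g**2 + g**2) + g = 2*g**2 + g = g + 2*g**2)
-9*(G + U(1)) = -9*(-1 + 1*(1 + 2*1)) = -9*(-1 + 1*(1 + 2)) = -9*(-1 + 1*3) = -9*(-1 + 3) = -9*2 = -18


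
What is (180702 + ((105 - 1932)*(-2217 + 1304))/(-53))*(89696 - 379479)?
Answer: -2291938663365/53 ≈ -4.3244e+10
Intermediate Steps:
(180702 + ((105 - 1932)*(-2217 + 1304))/(-53))*(89696 - 379479) = (180702 - 1827*(-913)*(-1/53))*(-289783) = (180702 + 1668051*(-1/53))*(-289783) = (180702 - 1668051/53)*(-289783) = (7909155/53)*(-289783) = -2291938663365/53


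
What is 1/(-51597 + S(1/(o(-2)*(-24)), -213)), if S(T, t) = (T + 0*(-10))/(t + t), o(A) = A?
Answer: -20448/1055055457 ≈ -1.9381e-5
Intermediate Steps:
S(T, t) = T/(2*t) (S(T, t) = (T + 0)/((2*t)) = T*(1/(2*t)) = T/(2*t))
1/(-51597 + S(1/(o(-2)*(-24)), -213)) = 1/(-51597 + (½)/(-2*(-24)*(-213))) = 1/(-51597 + (½)*(-1/213)/48) = 1/(-51597 + (½)*(1/48)*(-1/213)) = 1/(-51597 - 1/20448) = 1/(-1055055457/20448) = -20448/1055055457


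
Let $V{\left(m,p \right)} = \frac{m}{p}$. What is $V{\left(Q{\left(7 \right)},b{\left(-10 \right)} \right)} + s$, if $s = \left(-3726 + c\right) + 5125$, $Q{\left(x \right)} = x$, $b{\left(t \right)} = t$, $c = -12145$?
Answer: $- \frac{107467}{10} \approx -10747.0$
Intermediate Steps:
$s = -10746$ ($s = \left(-3726 - 12145\right) + 5125 = -15871 + 5125 = -10746$)
$V{\left(Q{\left(7 \right)},b{\left(-10 \right)} \right)} + s = \frac{7}{-10} - 10746 = 7 \left(- \frac{1}{10}\right) - 10746 = - \frac{7}{10} - 10746 = - \frac{107467}{10}$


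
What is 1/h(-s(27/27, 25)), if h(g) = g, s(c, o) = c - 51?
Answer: 1/50 ≈ 0.020000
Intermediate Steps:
s(c, o) = -51 + c
1/h(-s(27/27, 25)) = 1/(-(-51 + 27/27)) = 1/(-(-51 + 27*(1/27))) = 1/(-(-51 + 1)) = 1/(-1*(-50)) = 1/50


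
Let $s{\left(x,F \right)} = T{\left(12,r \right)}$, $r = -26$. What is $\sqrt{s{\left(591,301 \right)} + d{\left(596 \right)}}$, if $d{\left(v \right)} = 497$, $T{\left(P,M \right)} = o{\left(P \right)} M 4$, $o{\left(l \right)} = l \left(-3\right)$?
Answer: $\sqrt{4241} \approx 65.123$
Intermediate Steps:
$o{\left(l \right)} = - 3 l$
$T{\left(P,M \right)} = - 12 M P$ ($T{\left(P,M \right)} = - 3 P M 4 = - 3 M P 4 = - 12 M P$)
$s{\left(x,F \right)} = 3744$ ($s{\left(x,F \right)} = \left(-12\right) \left(-26\right) 12 = 3744$)
$\sqrt{s{\left(591,301 \right)} + d{\left(596 \right)}} = \sqrt{3744 + 497} = \sqrt{4241}$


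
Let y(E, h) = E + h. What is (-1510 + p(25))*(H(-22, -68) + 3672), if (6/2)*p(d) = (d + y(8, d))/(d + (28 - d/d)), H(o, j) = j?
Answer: -212187302/39 ≈ -5.4407e+6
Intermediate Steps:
p(d) = (8 + 2*d)/(3*(27 + d)) (p(d) = ((d + (8 + d))/(d + (28 - d/d)))/3 = ((8 + 2*d)/(d + (28 - 1*1)))/3 = ((8 + 2*d)/(d + (28 - 1)))/3 = ((8 + 2*d)/(d + 27))/3 = ((8 + 2*d)/(27 + d))/3 = (8 + 2*d)/(3*(27 + d)))
(-1510 + p(25))*(H(-22, -68) + 3672) = (-1510 + 2*(4 + 25)/(3*(27 + 25)))*(-68 + 3672) = (-1510 + (⅔)*29/52)*3604 = (-1510 + (⅔)*(1/52)*29)*3604 = (-1510 + 29/78)*3604 = -117751/78*3604 = -212187302/39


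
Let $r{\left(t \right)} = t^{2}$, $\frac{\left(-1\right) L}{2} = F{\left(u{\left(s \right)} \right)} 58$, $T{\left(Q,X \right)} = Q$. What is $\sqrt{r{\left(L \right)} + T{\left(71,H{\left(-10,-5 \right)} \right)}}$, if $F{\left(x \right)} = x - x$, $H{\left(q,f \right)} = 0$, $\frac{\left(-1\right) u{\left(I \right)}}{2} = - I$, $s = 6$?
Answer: $\sqrt{71} \approx 8.4261$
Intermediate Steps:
$u{\left(I \right)} = 2 I$ ($u{\left(I \right)} = - 2 \left(- I\right) = 2 I$)
$F{\left(x \right)} = 0$
$L = 0$ ($L = - 2 \cdot 0 \cdot 58 = \left(-2\right) 0 = 0$)
$\sqrt{r{\left(L \right)} + T{\left(71,H{\left(-10,-5 \right)} \right)}} = \sqrt{0^{2} + 71} = \sqrt{0 + 71} = \sqrt{71}$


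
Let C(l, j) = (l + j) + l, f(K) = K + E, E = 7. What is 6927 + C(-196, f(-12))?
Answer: 6530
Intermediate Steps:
f(K) = 7 + K (f(K) = K + 7 = 7 + K)
C(l, j) = j + 2*l (C(l, j) = (j + l) + l = j + 2*l)
6927 + C(-196, f(-12)) = 6927 + ((7 - 12) + 2*(-196)) = 6927 + (-5 - 392) = 6927 - 397 = 6530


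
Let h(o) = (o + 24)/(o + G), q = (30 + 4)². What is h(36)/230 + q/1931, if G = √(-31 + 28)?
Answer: 11651636/19230829 - 2*I*√3/9959 ≈ 0.60588 - 0.00034784*I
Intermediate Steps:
q = 1156 (q = 34² = 1156)
G = I*√3 (G = √(-3) = I*√3 ≈ 1.732*I)
h(o) = (24 + o)/(o + I*√3) (h(o) = (o + 24)/(o + I*√3) = (24 + o)/(o + I*√3))
h(36)/230 + q/1931 = ((24 + 36)/(36 + I*√3))/230 + 1156/1931 = (60/(36 + I*√3))*(1/230) + 1156*(1/1931) = (60/(36 + I*√3))*(1/230) + 1156/1931 = 6/(23*(36 + I*√3)) + 1156/1931 = 1156/1931 + 6/(23*(36 + I*√3))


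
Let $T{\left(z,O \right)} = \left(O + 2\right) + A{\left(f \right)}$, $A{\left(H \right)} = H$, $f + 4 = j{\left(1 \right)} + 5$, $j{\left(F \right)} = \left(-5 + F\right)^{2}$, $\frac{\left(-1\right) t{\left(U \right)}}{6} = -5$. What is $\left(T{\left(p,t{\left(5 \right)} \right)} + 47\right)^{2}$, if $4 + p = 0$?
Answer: $9216$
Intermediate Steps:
$p = -4$ ($p = -4 + 0 = -4$)
$t{\left(U \right)} = 30$ ($t{\left(U \right)} = \left(-6\right) \left(-5\right) = 30$)
$f = 17$ ($f = -4 + \left(\left(-5 + 1\right)^{2} + 5\right) = -4 + \left(\left(-4\right)^{2} + 5\right) = -4 + \left(16 + 5\right) = -4 + 21 = 17$)
$T{\left(z,O \right)} = 19 + O$ ($T{\left(z,O \right)} = \left(O + 2\right) + 17 = \left(2 + O\right) + 17 = 19 + O$)
$\left(T{\left(p,t{\left(5 \right)} \right)} + 47\right)^{2} = \left(\left(19 + 30\right) + 47\right)^{2} = \left(49 + 47\right)^{2} = 96^{2} = 9216$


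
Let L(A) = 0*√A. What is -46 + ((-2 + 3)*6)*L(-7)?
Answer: -46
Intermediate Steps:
L(A) = 0
-46 + ((-2 + 3)*6)*L(-7) = -46 + ((-2 + 3)*6)*0 = -46 + (1*6)*0 = -46 + 6*0 = -46 + 0 = -46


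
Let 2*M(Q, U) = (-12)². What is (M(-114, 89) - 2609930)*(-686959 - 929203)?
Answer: 4217953324996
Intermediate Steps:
M(Q, U) = 72 (M(Q, U) = (½)*(-12)² = (½)*144 = 72)
(M(-114, 89) - 2609930)*(-686959 - 929203) = (72 - 2609930)*(-686959 - 929203) = -2609858*(-1616162) = 4217953324996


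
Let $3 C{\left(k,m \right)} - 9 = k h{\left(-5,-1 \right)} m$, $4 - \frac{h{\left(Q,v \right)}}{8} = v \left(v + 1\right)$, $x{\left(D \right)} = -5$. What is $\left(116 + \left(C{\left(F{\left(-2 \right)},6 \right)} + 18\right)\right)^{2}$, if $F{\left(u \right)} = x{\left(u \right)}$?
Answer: $33489$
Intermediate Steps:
$h{\left(Q,v \right)} = 32 - 8 v \left(1 + v\right)$ ($h{\left(Q,v \right)} = 32 - 8 v \left(v + 1\right) = 32 - 8 v \left(1 + v\right)$)
$F{\left(u \right)} = -5$
$C{\left(k,m \right)} = 3 + \frac{32 k m}{3}$ ($C{\left(k,m \right)} = 3 + \frac{k \left(32 - -8 - 8 \left(-1\right)^{2}\right) m}{3} = 3 + \frac{k \left(32 + 8 - 8\right) m}{3} = 3 + \frac{k 32 m}{3} = 3 + \frac{32 k m}{3}$)
$\left(116 + \left(C{\left(F{\left(-2 \right)},6 \right)} + 18\right)\right)^{2} = \left(116 + \left(\left(3 + \frac{32}{3} \left(-5\right) 6\right) + 18\right)\right)^{2} = \left(116 + \left(\left(3 - 320\right) + 18\right)\right)^{2} = \left(116 + \left(-317 + 18\right)\right)^{2} = \left(116 - 299\right)^{2} = \left(-183\right)^{2} = 33489$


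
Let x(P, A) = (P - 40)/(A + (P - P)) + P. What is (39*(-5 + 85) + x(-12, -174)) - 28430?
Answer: -2202988/87 ≈ -25322.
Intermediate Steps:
x(P, A) = P + (-40 + P)/A (x(P, A) = (-40 + P)/(A + 0) + P = (-40 + P)/A + P = P + (-40 + P)/A)
(39*(-5 + 85) + x(-12, -174)) - 28430 = (39*(-5 + 85) + (-40 - 12 - 174*(-12))/(-174)) - 28430 = (39*80 - (-40 - 12 + 2088)/174) - 28430 = (3120 - 1/174*2036) - 28430 = (3120 - 1018/87) - 28430 = 270422/87 - 28430 = -2202988/87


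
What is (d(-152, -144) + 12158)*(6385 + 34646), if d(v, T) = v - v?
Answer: 498854898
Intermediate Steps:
d(v, T) = 0
(d(-152, -144) + 12158)*(6385 + 34646) = (0 + 12158)*(6385 + 34646) = 12158*41031 = 498854898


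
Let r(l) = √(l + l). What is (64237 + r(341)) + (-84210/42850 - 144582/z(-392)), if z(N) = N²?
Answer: 21147477264233/329225120 + √682 ≈ 64260.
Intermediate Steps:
r(l) = √2*√l (r(l) = √(2*l) = √2*√l)
(64237 + r(341)) + (-84210/42850 - 144582/z(-392)) = (64237 + √2*√341) + (-84210/42850 - 144582/((-392)²)) = (64237 + √682) + (-84210*1/42850 - 144582/153664) = (64237 + √682) + (-8421/4285 - 144582*1/153664) = (64237 + √682) + (-8421/4285 - 72291/76832) = (64237 + √682) - 956769207/329225120 = 21147477264233/329225120 + √682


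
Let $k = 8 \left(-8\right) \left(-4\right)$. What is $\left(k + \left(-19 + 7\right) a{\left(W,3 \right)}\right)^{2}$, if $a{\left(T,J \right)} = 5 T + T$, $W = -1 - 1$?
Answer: $160000$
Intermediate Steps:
$W = -2$ ($W = -1 - 1 = -2$)
$a{\left(T,J \right)} = 6 T$
$k = 256$ ($k = \left(-64\right) \left(-4\right) = 256$)
$\left(k + \left(-19 + 7\right) a{\left(W,3 \right)}\right)^{2} = \left(256 + \left(-19 + 7\right) 6 \left(-2\right)\right)^{2} = \left(256 - -144\right)^{2} = \left(256 + 144\right)^{2} = 400^{2} = 160000$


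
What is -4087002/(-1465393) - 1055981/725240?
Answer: 1416630164947/1062761619320 ≈ 1.3330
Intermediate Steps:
-4087002/(-1465393) - 1055981/725240 = -4087002*(-1/1465393) - 1055981*1/725240 = 4087002/1465393 - 1055981/725240 = 1416630164947/1062761619320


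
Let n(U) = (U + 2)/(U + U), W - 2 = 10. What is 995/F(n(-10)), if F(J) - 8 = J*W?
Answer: 4975/64 ≈ 77.734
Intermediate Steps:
W = 12 (W = 2 + 10 = 12)
n(U) = (2 + U)/(2*U) (n(U) = (2 + U)/((2*U)) = (2 + U)*(1/(2*U)) = (2 + U)/(2*U))
F(J) = 8 + 12*J (F(J) = 8 + J*12 = 8 + 12*J)
995/F(n(-10)) = 995/(8 + 12*((½)*(2 - 10)/(-10))) = 995/(8 + 12*((½)*(-⅒)*(-8))) = 995/(8 + 12*(⅖)) = 995/(8 + 24/5) = 995/(64/5) = 995*(5/64) = 4975/64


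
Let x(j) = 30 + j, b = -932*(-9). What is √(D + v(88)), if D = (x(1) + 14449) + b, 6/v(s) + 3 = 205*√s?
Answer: √(-68598 + 9375880*√22)/√(-3 + 410*√22) ≈ 151.22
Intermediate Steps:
b = 8388
v(s) = 6/(-3 + 205*√s)
D = 22868 (D = ((30 + 1) + 14449) + 8388 = (31 + 14449) + 8388 = 14480 + 8388 = 22868)
√(D + v(88)) = √(22868 + 6/(-3 + 205*√88)) = √(22868 + 6/(-3 + 205*(2*√22))) = √(22868 + 6/(-3 + 410*√22))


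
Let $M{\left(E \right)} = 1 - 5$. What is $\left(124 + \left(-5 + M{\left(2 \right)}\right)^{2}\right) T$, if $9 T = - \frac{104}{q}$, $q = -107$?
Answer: $\frac{21320}{963} \approx 22.139$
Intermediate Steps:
$M{\left(E \right)} = -4$ ($M{\left(E \right)} = 1 - 5 = -4$)
$T = \frac{104}{963}$ ($T = \frac{\left(-104\right) \frac{1}{-107}}{9} = \frac{\left(-104\right) \left(- \frac{1}{107}\right)}{9} = \frac{1}{9} \cdot \frac{104}{107} = \frac{104}{963} \approx 0.108$)
$\left(124 + \left(-5 + M{\left(2 \right)}\right)^{2}\right) T = \left(124 + \left(-5 - 4\right)^{2}\right) \frac{104}{963} = \left(124 + \left(-9\right)^{2}\right) \frac{104}{963} = \left(124 + 81\right) \frac{104}{963} = 205 \cdot \frac{104}{963} = \frac{21320}{963}$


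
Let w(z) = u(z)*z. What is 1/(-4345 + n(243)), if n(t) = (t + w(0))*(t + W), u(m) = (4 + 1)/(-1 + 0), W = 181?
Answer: 1/98687 ≈ 1.0133e-5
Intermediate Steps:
u(m) = -5 (u(m) = 5/(-1) = 5*(-1) = -5)
w(z) = -5*z
n(t) = t*(181 + t) (n(t) = (t - 5*0)*(t + 181) = (t + 0)*(181 + t) = t*(181 + t))
1/(-4345 + n(243)) = 1/(-4345 + 243*(181 + 243)) = 1/(-4345 + 243*424) = 1/(-4345 + 103032) = 1/98687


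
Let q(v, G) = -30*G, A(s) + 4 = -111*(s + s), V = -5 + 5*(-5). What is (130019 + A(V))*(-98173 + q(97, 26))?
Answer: -13524401275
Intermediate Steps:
V = -30 (V = -5 - 25 = -30)
A(s) = -4 - 222*s (A(s) = -4 - 111*(s + s) = -4 - 222*s)
(130019 + A(V))*(-98173 + q(97, 26)) = (130019 + (-4 - 222*(-30)))*(-98173 - 30*26) = (130019 + (-4 + 6660))*(-98173 - 780) = (130019 + 6656)*(-98953) = 136675*(-98953) = -13524401275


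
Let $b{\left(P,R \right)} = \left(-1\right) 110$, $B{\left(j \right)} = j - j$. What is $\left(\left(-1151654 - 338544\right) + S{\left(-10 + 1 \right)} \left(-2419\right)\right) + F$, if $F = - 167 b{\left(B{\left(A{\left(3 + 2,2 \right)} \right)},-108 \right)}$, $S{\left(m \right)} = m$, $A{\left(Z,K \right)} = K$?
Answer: $-1450057$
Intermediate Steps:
$B{\left(j \right)} = 0$
$b{\left(P,R \right)} = -110$
$F = 18370$ ($F = \left(-167\right) \left(-110\right) = 18370$)
$\left(\left(-1151654 - 338544\right) + S{\left(-10 + 1 \right)} \left(-2419\right)\right) + F = \left(\left(-1151654 - 338544\right) + \left(-10 + 1\right) \left(-2419\right)\right) + 18370 = \left(\left(-1151654 - 338544\right) - -21771\right) + 18370 = \left(-1490198 + 21771\right) + 18370 = -1468427 + 18370 = -1450057$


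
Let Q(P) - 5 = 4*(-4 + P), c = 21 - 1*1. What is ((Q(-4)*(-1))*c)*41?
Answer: 22140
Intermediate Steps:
c = 20 (c = 21 - 1 = 20)
Q(P) = -11 + 4*P (Q(P) = 5 + 4*(-4 + P) = 5 + (-16 + 4*P) = -11 + 4*P)
((Q(-4)*(-1))*c)*41 = (((-11 + 4*(-4))*(-1))*20)*41 = (((-11 - 16)*(-1))*20)*41 = (-27*(-1)*20)*41 = (27*20)*41 = 540*41 = 22140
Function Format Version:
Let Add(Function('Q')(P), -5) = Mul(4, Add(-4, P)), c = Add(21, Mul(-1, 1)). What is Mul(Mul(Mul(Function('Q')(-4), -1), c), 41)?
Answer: 22140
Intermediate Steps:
c = 20 (c = Add(21, -1) = 20)
Function('Q')(P) = Add(-11, Mul(4, P)) (Function('Q')(P) = Add(5, Mul(4, Add(-4, P))) = Add(5, Add(-16, Mul(4, P))) = Add(-11, Mul(4, P)))
Mul(Mul(Mul(Function('Q')(-4), -1), c), 41) = Mul(Mul(Mul(Add(-11, Mul(4, -4)), -1), 20), 41) = Mul(Mul(Mul(Add(-11, -16), -1), 20), 41) = Mul(Mul(Mul(-27, -1), 20), 41) = Mul(Mul(27, 20), 41) = Mul(540, 41) = 22140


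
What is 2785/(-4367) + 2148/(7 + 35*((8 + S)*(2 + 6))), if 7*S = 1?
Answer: 3011021/9987329 ≈ 0.30148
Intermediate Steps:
S = ⅐ (S = (⅐)*1 = ⅐ ≈ 0.14286)
2785/(-4367) + 2148/(7 + 35*((8 + S)*(2 + 6))) = 2785/(-4367) + 2148/(7 + 35*((8 + ⅐)*(2 + 6))) = 2785*(-1/4367) + 2148/(7 + 35*((57/7)*8)) = -2785/4367 + 2148/(7 + 35*(456/7)) = -2785/4367 + 2148/(7 + 2280) = -2785/4367 + 2148/2287 = 3011021/9987329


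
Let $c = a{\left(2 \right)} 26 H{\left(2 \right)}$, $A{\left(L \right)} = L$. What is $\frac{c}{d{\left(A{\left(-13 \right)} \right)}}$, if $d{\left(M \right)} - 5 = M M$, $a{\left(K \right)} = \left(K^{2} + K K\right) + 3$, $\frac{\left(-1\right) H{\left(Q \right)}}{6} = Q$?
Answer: $- \frac{572}{29} \approx -19.724$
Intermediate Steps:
$H{\left(Q \right)} = - 6 Q$
$a{\left(K \right)} = 3 + 2 K^{2}$ ($a{\left(K \right)} = \left(K^{2} + K^{2}\right) + 3 = 2 K^{2} + 3 = 3 + 2 K^{2}$)
$d{\left(M \right)} = 5 + M^{2}$ ($d{\left(M \right)} = 5 + M M = 5 + M^{2}$)
$c = -3432$ ($c = \left(3 + 2 \cdot 2^{2}\right) 26 \left(\left(-6\right) 2\right) = \left(3 + 2 \cdot 4\right) 26 \left(-12\right) = \left(3 + 8\right) 26 \left(-12\right) = 11 \cdot 26 \left(-12\right) = 286 \left(-12\right) = -3432$)
$\frac{c}{d{\left(A{\left(-13 \right)} \right)}} = - \frac{3432}{5 + \left(-13\right)^{2}} = - \frac{3432}{5 + 169} = - \frac{3432}{174} = \left(-3432\right) \frac{1}{174} = - \frac{572}{29}$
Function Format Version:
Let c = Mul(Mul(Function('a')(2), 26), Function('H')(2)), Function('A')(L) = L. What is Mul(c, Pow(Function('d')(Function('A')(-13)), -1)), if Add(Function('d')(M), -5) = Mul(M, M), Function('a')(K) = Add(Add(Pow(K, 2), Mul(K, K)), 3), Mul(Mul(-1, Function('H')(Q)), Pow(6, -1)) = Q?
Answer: Rational(-572, 29) ≈ -19.724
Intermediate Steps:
Function('H')(Q) = Mul(-6, Q)
Function('a')(K) = Add(3, Mul(2, Pow(K, 2))) (Function('a')(K) = Add(Add(Pow(K, 2), Pow(K, 2)), 3) = Add(Mul(2, Pow(K, 2)), 3) = Add(3, Mul(2, Pow(K, 2))))
Function('d')(M) = Add(5, Pow(M, 2)) (Function('d')(M) = Add(5, Mul(M, M)) = Add(5, Pow(M, 2)))
c = -3432 (c = Mul(Mul(Add(3, Mul(2, Pow(2, 2))), 26), Mul(-6, 2)) = Mul(Mul(Add(3, Mul(2, 4)), 26), -12) = Mul(Mul(Add(3, 8), 26), -12) = Mul(Mul(11, 26), -12) = Mul(286, -12) = -3432)
Mul(c, Pow(Function('d')(Function('A')(-13)), -1)) = Mul(-3432, Pow(Add(5, Pow(-13, 2)), -1)) = Mul(-3432, Pow(Add(5, 169), -1)) = Mul(-3432, Pow(174, -1)) = Mul(-3432, Rational(1, 174)) = Rational(-572, 29)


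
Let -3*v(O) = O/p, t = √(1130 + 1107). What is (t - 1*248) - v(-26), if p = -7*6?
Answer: -15611/63 + √2237 ≈ -200.50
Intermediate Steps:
t = √2237 ≈ 47.297
p = -42
v(O) = O/126 (v(O) = -O/(3*(-42)) = -O*(-1)/(3*42) = -(-1)*O/126 = O/126)
(t - 1*248) - v(-26) = (√2237 - 1*248) - (-26)/126 = (√2237 - 248) - 1*(-13/63) = (-248 + √2237) + 13/63 = -15611/63 + √2237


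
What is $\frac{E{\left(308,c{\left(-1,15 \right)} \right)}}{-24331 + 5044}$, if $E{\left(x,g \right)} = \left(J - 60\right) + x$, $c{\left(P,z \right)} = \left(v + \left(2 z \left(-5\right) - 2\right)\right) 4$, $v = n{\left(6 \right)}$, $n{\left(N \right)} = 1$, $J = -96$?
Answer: $- \frac{152}{19287} \approx -0.007881$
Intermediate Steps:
$v = 1$
$c{\left(P,z \right)} = -4 - 40 z$ ($c{\left(P,z \right)} = \left(1 + \left(2 z \left(-5\right) - 2\right)\right) 4 = \left(1 - \left(2 + 10 z\right)\right) 4 = \left(-1 - 10 z\right) 4 = -4 - 40 z$)
$E{\left(x,g \right)} = -156 + x$ ($E{\left(x,g \right)} = \left(-96 - 60\right) + x = -156 + x$)
$\frac{E{\left(308,c{\left(-1,15 \right)} \right)}}{-24331 + 5044} = \frac{-156 + 308}{-24331 + 5044} = \frac{152}{-19287} = 152 \left(- \frac{1}{19287}\right) = - \frac{152}{19287}$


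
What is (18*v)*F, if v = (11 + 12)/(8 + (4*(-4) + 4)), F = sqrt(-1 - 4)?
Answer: -207*I*sqrt(5)/2 ≈ -231.43*I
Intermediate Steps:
F = I*sqrt(5) (F = sqrt(-5) = I*sqrt(5) ≈ 2.2361*I)
v = -23/4 (v = 23/(8 + (-16 + 4)) = 23/(8 - 12) = 23/(-4) = 23*(-1/4) = -23/4 ≈ -5.7500)
(18*v)*F = (18*(-23/4))*(I*sqrt(5)) = -207*I*sqrt(5)/2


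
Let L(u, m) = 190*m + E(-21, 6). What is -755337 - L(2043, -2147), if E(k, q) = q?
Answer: -347413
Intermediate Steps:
L(u, m) = 6 + 190*m (L(u, m) = 190*m + 6 = 6 + 190*m)
-755337 - L(2043, -2147) = -755337 - (6 + 190*(-2147)) = -755337 - (6 - 407930) = -755337 - 1*(-407924) = -755337 + 407924 = -347413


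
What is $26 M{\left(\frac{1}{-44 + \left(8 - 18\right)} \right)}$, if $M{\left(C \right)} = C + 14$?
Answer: $\frac{9815}{27} \approx 363.52$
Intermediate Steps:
$M{\left(C \right)} = 14 + C$
$26 M{\left(\frac{1}{-44 + \left(8 - 18\right)} \right)} = 26 \left(14 + \frac{1}{-44 + \left(8 - 18\right)}\right) = 26 \left(14 + \frac{1}{-44 - 10}\right) = 26 \left(14 + \frac{1}{-54}\right) = 26 \left(14 - \frac{1}{54}\right) = 26 \cdot \frac{755}{54} = \frac{9815}{27}$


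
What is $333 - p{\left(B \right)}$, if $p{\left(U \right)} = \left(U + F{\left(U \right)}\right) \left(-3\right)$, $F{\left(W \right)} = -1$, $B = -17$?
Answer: $279$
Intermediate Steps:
$p{\left(U \right)} = 3 - 3 U$ ($p{\left(U \right)} = \left(U - 1\right) \left(-3\right) = \left(-1 + U\right) \left(-3\right) = 3 - 3 U$)
$333 - p{\left(B \right)} = 333 - \left(3 - -51\right) = 333 - \left(3 + 51\right) = 333 - 54 = 279$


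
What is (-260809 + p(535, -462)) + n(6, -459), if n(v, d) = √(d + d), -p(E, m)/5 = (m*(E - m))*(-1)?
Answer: -2563879 + 3*I*√102 ≈ -2.5639e+6 + 30.299*I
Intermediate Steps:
p(E, m) = 5*m*(E - m) (p(E, m) = -5*m*(E - m)*(-1) = -(-5)*m*(E - m) = 5*m*(E - m))
n(v, d) = √2*√d (n(v, d) = √(2*d) = √2*√d)
(-260809 + p(535, -462)) + n(6, -459) = (-260809 + 5*(-462)*(535 - 1*(-462))) + √2*√(-459) = (-260809 + 5*(-462)*(535 + 462)) + √2*(3*I*√51) = (-260809 + 5*(-462)*997) + 3*I*√102 = (-260809 - 2303070) + 3*I*√102 = -2563879 + 3*I*√102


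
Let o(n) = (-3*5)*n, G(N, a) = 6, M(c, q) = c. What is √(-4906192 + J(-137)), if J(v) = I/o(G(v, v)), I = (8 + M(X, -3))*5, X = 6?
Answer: I*√44155735/3 ≈ 2215.0*I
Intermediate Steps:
o(n) = -15*n
I = 70 (I = (8 + 6)*5 = 14*5 = 70)
J(v) = -7/9 (J(v) = 70/((-15*6)) = 70/(-90) = 70*(-1/90) = -7/9)
√(-4906192 + J(-137)) = √(-4906192 - 7/9) = √(-44155735/9) = I*√44155735/3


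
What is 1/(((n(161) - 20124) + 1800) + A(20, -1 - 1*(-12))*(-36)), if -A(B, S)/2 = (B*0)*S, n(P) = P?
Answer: -1/18163 ≈ -5.5057e-5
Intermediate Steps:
A(B, S) = 0 (A(B, S) = -2*B*0*S = -0*S = -2*0 = 0)
1/(((n(161) - 20124) + 1800) + A(20, -1 - 1*(-12))*(-36)) = 1/(((161 - 20124) + 1800) + 0*(-36)) = 1/((-19963 + 1800) + 0) = 1/(-18163 + 0) = 1/(-18163) = -1/18163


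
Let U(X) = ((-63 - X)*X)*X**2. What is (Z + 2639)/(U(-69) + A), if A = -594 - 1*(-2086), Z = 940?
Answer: -3579/1969562 ≈ -0.0018172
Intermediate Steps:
A = 1492 (A = -594 + 2086 = 1492)
U(X) = X**3*(-63 - X) (U(X) = (X*(-63 - X))*X**2 = X**3*(-63 - X))
(Z + 2639)/(U(-69) + A) = (940 + 2639)/((-69)**3*(-63 - 1*(-69)) + 1492) = 3579/(-328509*(-63 + 69) + 1492) = 3579/(-328509*6 + 1492) = 3579/(-1971054 + 1492) = 3579/(-1969562) = 3579*(-1/1969562) = -3579/1969562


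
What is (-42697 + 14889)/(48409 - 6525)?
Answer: -6952/10471 ≈ -0.66393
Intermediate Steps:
(-42697 + 14889)/(48409 - 6525) = -27808/41884 = -27808*1/41884 = -6952/10471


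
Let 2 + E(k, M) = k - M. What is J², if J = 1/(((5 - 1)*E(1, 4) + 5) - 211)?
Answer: 1/51076 ≈ 1.9579e-5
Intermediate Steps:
E(k, M) = -2 + k - M (E(k, M) = -2 + (k - M) = -2 + k - M)
J = -1/226 (J = 1/(((5 - 1)*(-2 + 1 - 1*4) + 5) - 211) = 1/((4*(-2 + 1 - 4) + 5) - 211) = 1/((4*(-5) + 5) - 211) = 1/((-20 + 5) - 211) = 1/(-15 - 211) = 1/(-226) = -1/226 ≈ -0.0044248)
J² = (-1/226)² = 1/51076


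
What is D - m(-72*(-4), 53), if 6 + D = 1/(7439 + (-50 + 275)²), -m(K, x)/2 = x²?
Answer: 325855169/58064 ≈ 5612.0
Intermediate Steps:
m(K, x) = -2*x²
D = -348383/58064 (D = -6 + 1/(7439 + (-50 + 275)²) = -6 + 1/(7439 + 225²) = -6 + 1/(7439 + 50625) = -6 + 1/58064 = -348383/58064 ≈ -6.0000)
D - m(-72*(-4), 53) = -348383/58064 - (-2)*53² = -348383/58064 - (-2)*2809 = -348383/58064 - 1*(-5618) = -348383/58064 + 5618 = 325855169/58064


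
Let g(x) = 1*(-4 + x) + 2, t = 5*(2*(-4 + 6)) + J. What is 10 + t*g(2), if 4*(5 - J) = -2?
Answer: 10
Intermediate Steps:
J = 11/2 (J = 5 - 1/4*(-2) = 5 + 1/2 = 11/2 ≈ 5.5000)
t = 51/2 (t = 5*(2*(-4 + 6)) + 11/2 = 5*(2*2) + 11/2 = 5*4 + 11/2 = 20 + 11/2 = 51/2 ≈ 25.500)
g(x) = -2 + x (g(x) = (-4 + x) + 2 = -2 + x)
10 + t*g(2) = 10 + 51*(-2 + 2)/2 = 10 + (51/2)*0 = 10 + 0 = 10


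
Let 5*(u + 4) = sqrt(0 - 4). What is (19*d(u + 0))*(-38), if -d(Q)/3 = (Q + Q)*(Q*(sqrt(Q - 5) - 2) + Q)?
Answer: (10 - I)**2*(-17328/25 + 17328*sqrt(-225 + 10*I)/125) ≈ -22448.0 + 2.1885e+5*I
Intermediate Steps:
u = -4 + 2*I/5 (u = -4 + sqrt(0 - 4)/5 = -4 + sqrt(-4)/5 = -4 + (2*I)/5 = -4 + 2*I/5 ≈ -4.0 + 0.4*I)
d(Q) = -6*Q*(Q + Q*(-2 + sqrt(-5 + Q))) (d(Q) = -3*(Q + Q)*(Q*(sqrt(Q - 5) - 2) + Q) = -3*2*Q*(Q*(sqrt(-5 + Q) - 2) + Q) = -3*2*Q*(Q*(-2 + sqrt(-5 + Q)) + Q) = -3*2*Q*(Q + Q*(-2 + sqrt(-5 + Q))) = -6*Q*(Q + Q*(-2 + sqrt(-5 + Q))))
(19*d(u + 0))*(-38) = (19*(6*((-4 + 2*I/5) + 0)**2*(1 - sqrt(-5 + ((-4 + 2*I/5) + 0)))))*(-38) = (19*(6*(-4 + 2*I/5)**2*(1 - sqrt(-5 + (-4 + 2*I/5)))))*(-38) = (19*(6*(-4 + 2*I/5)**2*(1 - sqrt(-9 + 2*I/5))))*(-38) = (114*(-4 + 2*I/5)**2*(1 - sqrt(-9 + 2*I/5)))*(-38) = -4332*(-4 + 2*I/5)**2*(1 - sqrt(-9 + 2*I/5))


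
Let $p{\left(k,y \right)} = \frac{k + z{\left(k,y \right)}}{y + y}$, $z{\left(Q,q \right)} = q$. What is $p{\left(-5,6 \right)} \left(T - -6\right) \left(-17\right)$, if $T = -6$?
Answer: $0$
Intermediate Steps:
$p{\left(k,y \right)} = \frac{k + y}{2 y}$ ($p{\left(k,y \right)} = \frac{k + y}{y + y} = \frac{k + y}{2 y}$)
$p{\left(-5,6 \right)} \left(T - -6\right) \left(-17\right) = \frac{-5 + 6}{2 \cdot 6} \left(-6 - -6\right) \left(-17\right) = \frac{1}{2} \cdot \frac{1}{6} \cdot 1 \left(-6 + 6\right) \left(-17\right) = \frac{1}{12} \cdot 0 \left(-17\right) = 0 \left(-17\right) = 0$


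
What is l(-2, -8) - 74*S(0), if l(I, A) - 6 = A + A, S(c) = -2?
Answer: 138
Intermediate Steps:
l(I, A) = 6 + 2*A (l(I, A) = 6 + (A + A) = 6 + 2*A)
l(-2, -8) - 74*S(0) = (6 + 2*(-8)) - 74*(-2) = (6 - 16) + 148 = -10 + 148 = 138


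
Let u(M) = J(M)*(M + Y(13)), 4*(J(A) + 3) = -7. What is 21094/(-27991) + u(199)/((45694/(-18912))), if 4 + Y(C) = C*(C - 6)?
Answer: 32644525418/58137307 ≈ 561.51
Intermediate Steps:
Y(C) = -4 + C*(-6 + C) (Y(C) = -4 + C*(C - 6) = -4 + C*(-6 + C))
J(A) = -19/4 (J(A) = -3 + (¼)*(-7) = -3 - 7/4 = -19/4)
u(M) = -1653/4 - 19*M/4 (u(M) = -19*(M + (-4 + 13² - 6*13))/4 = -19*(M + (-4 + 169 - 78))/4 = -19*(M + 87)/4 = -19*(87 + M)/4 = -1653/4 - 19*M/4)
21094/(-27991) + u(199)/((45694/(-18912))) = 21094/(-27991) + (-1653/4 - 19/4*199)/((45694/(-18912))) = 21094*(-1/27991) + (-1653/4 - 3781/4)/((45694*(-1/18912))) = -21094/27991 - 2717/(2*(-22847/9456)) = -21094/27991 - 2717/2*(-9456/22847) = -21094/27991 + 1167816/2077 = 32644525418/58137307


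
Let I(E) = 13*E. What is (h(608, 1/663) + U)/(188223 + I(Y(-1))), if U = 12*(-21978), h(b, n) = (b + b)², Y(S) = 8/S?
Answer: 1214920/188119 ≈ 6.4583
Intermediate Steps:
h(b, n) = 4*b² (h(b, n) = (2*b)² = 4*b²)
U = -263736
(h(608, 1/663) + U)/(188223 + I(Y(-1))) = (4*608² - 263736)/(188223 + 13*(8/(-1))) = (4*369664 - 263736)/(188223 + 13*(8*(-1))) = (1478656 - 263736)/(188223 + 13*(-8)) = 1214920/(188223 - 104) = 1214920/188119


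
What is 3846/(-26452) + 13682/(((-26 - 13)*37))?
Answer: -183733021/19085118 ≈ -9.6270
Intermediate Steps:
3846/(-26452) + 13682/(((-26 - 13)*37)) = 3846*(-1/26452) + 13682/((-39*37)) = -1923/13226 + 13682/(-1443) = -1923/13226 + 13682*(-1/1443) = -1923/13226 - 13682/1443 = -183733021/19085118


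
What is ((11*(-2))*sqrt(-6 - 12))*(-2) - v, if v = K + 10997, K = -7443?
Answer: -3554 + 132*I*sqrt(2) ≈ -3554.0 + 186.68*I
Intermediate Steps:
v = 3554 (v = -7443 + 10997 = 3554)
((11*(-2))*sqrt(-6 - 12))*(-2) - v = ((11*(-2))*sqrt(-6 - 12))*(-2) - 1*3554 = -66*I*sqrt(2)*(-2) - 3554 = 132*I*sqrt(2) - 3554 = -3554 + 132*I*sqrt(2)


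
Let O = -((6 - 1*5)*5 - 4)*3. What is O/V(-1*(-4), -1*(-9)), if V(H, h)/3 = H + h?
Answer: -1/13 ≈ -0.076923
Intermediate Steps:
V(H, h) = 3*H + 3*h (V(H, h) = 3*(H + h) = 3*H + 3*h)
O = -3 (O = -((6 - 5)*5 - 4)*3 = -(1*5 - 4)*3 = -(5 - 4)*3 = -1*1*3 = -1*3 = -3)
O/V(-1*(-4), -1*(-9)) = -3/(3*(-1*(-4)) + 3*(-1*(-9))) = -3/(3*4 + 3*9) = -3/(12 + 27) = -3/39 = -3*1/39 = -1/13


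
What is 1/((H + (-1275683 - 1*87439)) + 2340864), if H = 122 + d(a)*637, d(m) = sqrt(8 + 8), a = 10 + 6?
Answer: 1/980412 ≈ 1.0200e-6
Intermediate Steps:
a = 16
d(m) = 4 (d(m) = sqrt(16) = 4)
H = 2670 (H = 122 + 4*637 = 122 + 2548 = 2670)
1/((H + (-1275683 - 1*87439)) + 2340864) = 1/((2670 + (-1275683 - 1*87439)) + 2340864) = 1/((2670 + (-1275683 - 87439)) + 2340864) = 1/((2670 - 1363122) + 2340864) = 1/(-1360452 + 2340864) = 1/980412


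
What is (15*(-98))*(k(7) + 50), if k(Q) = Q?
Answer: -83790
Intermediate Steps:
(15*(-98))*(k(7) + 50) = (15*(-98))*(7 + 50) = -1470*57 = -83790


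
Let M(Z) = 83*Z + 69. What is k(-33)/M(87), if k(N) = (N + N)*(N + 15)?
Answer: 22/135 ≈ 0.16296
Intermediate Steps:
M(Z) = 69 + 83*Z
k(N) = 2*N*(15 + N) (k(N) = (2*N)*(15 + N) = 2*N*(15 + N))
k(-33)/M(87) = (2*(-33)*(15 - 33))/(69 + 83*87) = (2*(-33)*(-18))/(69 + 7221) = 1188/7290 = 1188*(1/7290) = 22/135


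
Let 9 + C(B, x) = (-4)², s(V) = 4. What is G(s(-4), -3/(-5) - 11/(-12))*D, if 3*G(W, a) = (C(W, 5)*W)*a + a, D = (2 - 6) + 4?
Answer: 0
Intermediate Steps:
C(B, x) = 7 (C(B, x) = -9 + (-4)² = -9 + 16 = 7)
D = 0 (D = -4 + 4 = 0)
G(W, a) = a/3 + 7*W*a/3 (G(W, a) = ((7*W)*a + a)/3 = (7*W*a + a)/3 = (a + 7*W*a)/3 = a/3 + 7*W*a/3)
G(s(-4), -3/(-5) - 11/(-12))*D = ((-3/(-5) - 11/(-12))*(1 + 7*4)/3)*0 = ((-3*(-⅕) - 11*(-1/12))*(1 + 28)/3)*0 = ((⅓)*(⅗ + 11/12)*29)*0 = ((⅓)*(91/60)*29)*0 = (2639/180)*0 = 0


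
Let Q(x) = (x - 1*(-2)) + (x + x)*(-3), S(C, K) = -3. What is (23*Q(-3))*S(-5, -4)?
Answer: -1173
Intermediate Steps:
Q(x) = 2 - 5*x (Q(x) = (x + 2) + (2*x)*(-3) = (2 + x) - 6*x = 2 - 5*x)
(23*Q(-3))*S(-5, -4) = (23*(2 - 5*(-3)))*(-3) = (23*(2 + 15))*(-3) = (23*17)*(-3) = 391*(-3) = -1173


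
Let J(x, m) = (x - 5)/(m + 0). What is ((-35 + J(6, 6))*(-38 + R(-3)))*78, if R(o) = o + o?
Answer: 119548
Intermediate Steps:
R(o) = 2*o
J(x, m) = (-5 + x)/m
((-35 + J(6, 6))*(-38 + R(-3)))*78 = ((-35 + (-5 + 6)/6)*(-38 + 2*(-3)))*78 = ((-35 + (⅙)*1)*(-38 - 6))*78 = ((-35 + ⅙)*(-44))*78 = -209/6*(-44)*78 = (4598/3)*78 = 119548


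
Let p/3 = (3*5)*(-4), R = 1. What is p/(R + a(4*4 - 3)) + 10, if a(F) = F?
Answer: -20/7 ≈ -2.8571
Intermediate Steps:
p = -180 (p = 3*((3*5)*(-4)) = 3*(15*(-4)) = 3*(-60) = -180)
p/(R + a(4*4 - 3)) + 10 = -180/(1 + (4*4 - 3)) + 10 = -180/(1 + (16 - 3)) + 10 = -180/(1 + 13) + 10 = -180/14 + 10 = (1/14)*(-180) + 10 = -90/7 + 10 = -20/7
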